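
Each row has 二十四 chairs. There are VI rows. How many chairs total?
Convert 二十四 (Chinese numeral) → 2×10 + 4 = 24 (decimal)
Convert VI (Roman numeral) → 5 + 1 = 6 (decimal)
Compute 24 × 6 = 144
144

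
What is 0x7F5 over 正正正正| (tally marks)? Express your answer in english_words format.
Convert 0x7F5 (hexadecimal) → 7×256 + 15×16 + 5 = 2037 (decimal)
Convert 正正正正| (tally marks) → 5 + 5 + 5 + 5 + 1 = 21 (decimal)
Compute 2037 ÷ 21 = 97
Convert 97 (decimal) → ninety-seven (English words)
ninety-seven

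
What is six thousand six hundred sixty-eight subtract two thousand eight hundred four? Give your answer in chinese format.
Convert six thousand six hundred sixty-eight (English words) → 6×1000 + 6×100 + 68 = 6668 (decimal)
Convert two thousand eight hundred four (English words) → 2×1000 + 8×100 + 4 = 2804 (decimal)
Compute 6668 - 2804 = 3864
Convert 3864 (decimal) → 3864 = 3×1000 + 8×100 + 6×10 + 4 → 三千八百六十四 (Chinese numeral)
三千八百六十四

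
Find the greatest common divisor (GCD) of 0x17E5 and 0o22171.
Convert 0x17E5 (hexadecimal) → 1×4096 + 7×256 + 14×16 + 5 = 6117 (decimal)
Convert 0o22171 (octal) → 2×4096 + 2×512 + 1×64 + 7×8 + 1 = 9337 (decimal)
Compute gcd(6117, 9337) = 1
1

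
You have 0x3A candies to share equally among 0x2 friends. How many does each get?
Convert 0x3A (hexadecimal) → 3×16 + 10 = 58 (decimal)
Convert 0x2 (hexadecimal) → 2 (decimal)
Compute 58 ÷ 2 = 29
29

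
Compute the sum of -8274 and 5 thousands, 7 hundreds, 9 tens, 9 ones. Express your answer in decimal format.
Convert 5 thousands, 7 hundreds, 9 tens, 9 ones (place-value notation) → 5×1000 + 7×100 + 9×10 + 9 = 5799 (decimal)
Compute -8274 + 5799 = -2475
-2475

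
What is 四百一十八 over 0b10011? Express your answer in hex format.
Convert 四百一十八 (Chinese numeral) → 4×100 + 1×10 + 8 = 418 (decimal)
Convert 0b10011 (binary) → 16 + 2 + 1 = 19 (decimal)
Compute 418 ÷ 19 = 22
Convert 22 (decimal) → 22 = 1×16 + 6 → 0x16 (hexadecimal)
0x16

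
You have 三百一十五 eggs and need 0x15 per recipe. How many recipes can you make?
Convert 三百一十五 (Chinese numeral) → 3×100 + 1×10 + 5 = 315 (decimal)
Convert 0x15 (hexadecimal) → 1×16 + 5 = 21 (decimal)
Compute 315 ÷ 21 = 15
15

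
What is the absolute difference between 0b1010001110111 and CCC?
Convert 0b1010001110111 (binary) → 4096 + 1024 + 64 + 32 + 16 + 4 + 2 + 1 = 5239 (decimal)
Convert CCC (Roman numeral) → 100 + 100 + 100 = 300 (decimal)
Compute |5239 - 300| = 4939
4939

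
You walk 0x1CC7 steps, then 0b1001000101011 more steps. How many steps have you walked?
Convert 0x1CC7 (hexadecimal) → 1×4096 + 12×256 + 12×16 + 7 = 7367 (decimal)
Convert 0b1001000101011 (binary) → 4096 + 512 + 32 + 8 + 2 + 1 = 4651 (decimal)
Compute 7367 + 4651 = 12018
12018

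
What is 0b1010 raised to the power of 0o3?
Convert 0b1010 (binary) → 8 + 2 = 10 (decimal)
Convert 0o3 (octal) → 3 (decimal)
Compute 10 ^ 3 = 1000
1000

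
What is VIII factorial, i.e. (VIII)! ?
Convert VIII (Roman numeral) → 5 + 1 + 1 + 1 = 8 (decimal)
Compute 8! = 40320
40320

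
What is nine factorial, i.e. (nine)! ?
Convert nine (English words) → 9 (decimal)
Compute 9! = 362880
362880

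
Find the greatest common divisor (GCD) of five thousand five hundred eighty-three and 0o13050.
Convert five thousand five hundred eighty-three (English words) → 5×1000 + 5×100 + 83 = 5583 (decimal)
Convert 0o13050 (octal) → 1×4096 + 3×512 + 5×8 = 5672 (decimal)
Compute gcd(5583, 5672) = 1
1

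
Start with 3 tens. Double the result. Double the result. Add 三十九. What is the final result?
Convert 3 tens (place-value notation) → 3×10 = 30 (decimal)
Start: 30
30 × 2 = 60
60 × 2 = 120
Convert 三十九 (Chinese numeral) → 3×10 + 9 = 39 (decimal)
120 + 39 = 159
159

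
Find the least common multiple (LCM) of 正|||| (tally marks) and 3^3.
Convert 正|||| (tally marks) → 5 + 4 = 9 (decimal)
Convert 3^3 (power) → 27 (decimal)
Compute lcm(9, 27) = 27
27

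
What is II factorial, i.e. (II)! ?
Convert II (Roman numeral) → 1 + 1 = 2 (decimal)
Compute 2! = 2
2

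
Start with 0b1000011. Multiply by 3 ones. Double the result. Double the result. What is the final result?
Convert 0b1000011 (binary) → 64 + 2 + 1 = 67 (decimal)
Start: 67
Convert 3 ones (place-value notation) → 3 (decimal)
67 × 3 = 201
201 × 2 = 402
402 × 2 = 804
804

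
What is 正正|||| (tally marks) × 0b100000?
Convert 正正|||| (tally marks) → 5 + 5 + 4 = 14 (decimal)
Convert 0b100000 (binary) → 32 (decimal)
Compute 14 × 32 = 448
448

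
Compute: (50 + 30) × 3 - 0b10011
Convert 0b10011 (binary) → 16 + 2 + 1 = 19 (decimal)
Expression in decimal: (50 + 30) × 3 - 19
Parentheses first: 50 + 30 = 80
Multiply: 80 × 3 = 240
Subtract: 240 - 19 = 221
221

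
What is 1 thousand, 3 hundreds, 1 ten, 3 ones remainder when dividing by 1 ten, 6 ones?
Convert 1 thousand, 3 hundreds, 1 ten, 3 ones (place-value notation) → 1×1000 + 3×100 + 1×10 + 3 = 1313 (decimal)
Convert 1 ten, 6 ones (place-value notation) → 1×10 + 6 = 16 (decimal)
Compute 1313 mod 16 = 1
1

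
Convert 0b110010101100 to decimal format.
Convert 0b110010101100 (binary) → 2048 + 1024 + 128 + 32 + 8 + 4 = 3244 (decimal)
3244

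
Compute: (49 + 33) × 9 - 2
Parentheses first: 49 + 33 = 82
Multiply: 82 × 9 = 738
Subtract: 738 - 2 = 736
736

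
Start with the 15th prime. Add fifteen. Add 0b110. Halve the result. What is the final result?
Convert the 15th prime (prime index) → 47 (decimal)
Start: 47
Convert fifteen (English words) → 15 (decimal)
47 + 15 = 62
Convert 0b110 (binary) → 4 + 2 = 6 (decimal)
62 + 6 = 68
68 ÷ 2 = 34
34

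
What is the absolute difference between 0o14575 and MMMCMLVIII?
Convert 0o14575 (octal) → 1×4096 + 4×512 + 5×64 + 7×8 + 5 = 6525 (decimal)
Convert MMMCMLVIII (Roman numeral) → 1000 + 1000 + 1000 + 900 + 50 + 5 + 1 + 1 + 1 = 3958 (decimal)
Compute |6525 - 3958| = 2567
2567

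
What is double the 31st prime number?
The 31st prime number = 127
Compute 127 × 2 = 254
254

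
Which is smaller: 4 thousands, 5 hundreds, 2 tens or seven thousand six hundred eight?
Convert 4 thousands, 5 hundreds, 2 tens (place-value notation) → 4×1000 + 5×100 + 2×10 = 4520 (decimal)
Convert seven thousand six hundred eight (English words) → 7×1000 + 6×100 + 8 = 7608 (decimal)
Compare 4520 vs 7608: smaller = 4520
4520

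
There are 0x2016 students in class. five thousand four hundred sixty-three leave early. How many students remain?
Convert 0x2016 (hexadecimal) → 2×4096 + 1×16 + 6 = 8214 (decimal)
Convert five thousand four hundred sixty-three (English words) → 5×1000 + 4×100 + 63 = 5463 (decimal)
Compute 8214 - 5463 = 2751
2751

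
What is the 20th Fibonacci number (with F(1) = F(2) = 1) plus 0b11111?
The 20th Fibonacci number (with F(1) = F(2) = 1) = 6765
Convert 0b11111 (binary) → 16 + 8 + 4 + 2 + 1 = 31 (decimal)
Compute 6765 + 31 = 6796
6796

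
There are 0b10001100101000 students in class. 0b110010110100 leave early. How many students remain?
Convert 0b10001100101000 (binary) → 8192 + 512 + 256 + 32 + 8 = 9000 (decimal)
Convert 0b110010110100 (binary) → 2048 + 1024 + 128 + 32 + 16 + 4 = 3252 (decimal)
Compute 9000 - 3252 = 5748
5748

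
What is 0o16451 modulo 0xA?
Convert 0o16451 (octal) → 1×4096 + 6×512 + 4×64 + 5×8 + 1 = 7465 (decimal)
Convert 0xA (hexadecimal) → 10 (decimal)
Compute 7465 mod 10 = 5
5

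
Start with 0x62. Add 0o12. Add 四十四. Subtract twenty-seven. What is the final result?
Convert 0x62 (hexadecimal) → 6×16 + 2 = 98 (decimal)
Start: 98
Convert 0o12 (octal) → 1×8 + 2 = 10 (decimal)
98 + 10 = 108
Convert 四十四 (Chinese numeral) → 4×10 + 4 = 44 (decimal)
108 + 44 = 152
Convert twenty-seven (English words) → 27 (decimal)
152 - 27 = 125
125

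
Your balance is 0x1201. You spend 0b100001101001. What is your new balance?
Convert 0x1201 (hexadecimal) → 1×4096 + 2×256 + 1 = 4609 (decimal)
Convert 0b100001101001 (binary) → 2048 + 64 + 32 + 8 + 1 = 2153 (decimal)
Compute 4609 - 2153 = 2456
2456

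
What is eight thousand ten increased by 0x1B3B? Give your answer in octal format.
Convert eight thousand ten (English words) → 8×1000 + 10 = 8010 (decimal)
Convert 0x1B3B (hexadecimal) → 1×4096 + 11×256 + 3×16 + 11 = 6971 (decimal)
Compute 8010 + 6971 = 14981
Convert 14981 (decimal) → 14981 = 3×4096 + 5×512 + 2×64 + 5 → 0o35205 (octal)
0o35205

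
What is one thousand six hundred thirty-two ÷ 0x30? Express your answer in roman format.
Convert one thousand six hundred thirty-two (English words) → 1×1000 + 6×100 + 32 = 1632 (decimal)
Convert 0x30 (hexadecimal) → 3×16 = 48 (decimal)
Compute 1632 ÷ 48 = 34
Convert 34 (decimal) → 34 = 10 + 10 + 10 + 4 → XXXIV (Roman numeral)
XXXIV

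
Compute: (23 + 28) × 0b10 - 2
Convert 0b10 (binary) → 2 (decimal)
Expression in decimal: (23 + 28) × 2 - 2
Parentheses first: 23 + 28 = 51
Multiply: 51 × 2 = 102
Subtract: 102 - 2 = 100
100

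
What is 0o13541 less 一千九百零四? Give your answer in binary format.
Convert 0o13541 (octal) → 1×4096 + 3×512 + 5×64 + 4×8 + 1 = 5985 (decimal)
Convert 一千九百零四 (Chinese numeral) → 1×1000 + 9×100 + 4 = 1904 (decimal)
Compute 5985 - 1904 = 4081
Convert 4081 (decimal) → 4081 = 2048 + 1024 + 512 + 256 + 128 + 64 + 32 + 16 + 1 → 0b111111110001 (binary)
0b111111110001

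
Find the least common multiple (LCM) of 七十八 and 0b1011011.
Convert 七十八 (Chinese numeral) → 7×10 + 8 = 78 (decimal)
Convert 0b1011011 (binary) → 64 + 16 + 8 + 2 + 1 = 91 (decimal)
Compute lcm(78, 91) = 546
546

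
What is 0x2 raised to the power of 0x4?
Convert 0x2 (hexadecimal) → 2 (decimal)
Convert 0x4 (hexadecimal) → 4 (decimal)
Compute 2 ^ 4 = 16
16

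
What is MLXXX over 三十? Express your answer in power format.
Convert MLXXX (Roman numeral) → 1000 + 50 + 10 + 10 + 10 = 1080 (decimal)
Convert 三十 (Chinese numeral) → 3×10 = 30 (decimal)
Compute 1080 ÷ 30 = 36
Convert 36 (decimal) → 6^2 (power)
6^2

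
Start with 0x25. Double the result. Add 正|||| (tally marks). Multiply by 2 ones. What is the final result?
Convert 0x25 (hexadecimal) → 2×16 + 5 = 37 (decimal)
Start: 37
37 × 2 = 74
Convert 正|||| (tally marks) → 5 + 4 = 9 (decimal)
74 + 9 = 83
Convert 2 ones (place-value notation) → 2 (decimal)
83 × 2 = 166
166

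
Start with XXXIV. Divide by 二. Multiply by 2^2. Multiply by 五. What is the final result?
Convert XXXIV (Roman numeral) → 10 + 10 + 10 + 4 = 34 (decimal)
Start: 34
Convert 二 (Chinese numeral) → 2 (decimal)
34 ÷ 2 = 17
Convert 2^2 (power) → 4 (decimal)
17 × 4 = 68
Convert 五 (Chinese numeral) → 5 (decimal)
68 × 5 = 340
340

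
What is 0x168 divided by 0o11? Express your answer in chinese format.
Convert 0x168 (hexadecimal) → 1×256 + 6×16 + 8 = 360 (decimal)
Convert 0o11 (octal) → 1×8 + 1 = 9 (decimal)
Compute 360 ÷ 9 = 40
Convert 40 (decimal) → 40 = 4×10 → 四十 (Chinese numeral)
四十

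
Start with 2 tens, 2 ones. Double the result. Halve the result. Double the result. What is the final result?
Convert 2 tens, 2 ones (place-value notation) → 2×10 + 2 = 22 (decimal)
Start: 22
22 × 2 = 44
44 ÷ 2 = 22
22 × 2 = 44
44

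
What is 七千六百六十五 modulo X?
Convert 七千六百六十五 (Chinese numeral) → 7×1000 + 6×100 + 6×10 + 5 = 7665 (decimal)
Convert X (Roman numeral) → 10 (decimal)
Compute 7665 mod 10 = 5
5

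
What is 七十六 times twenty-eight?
Convert 七十六 (Chinese numeral) → 7×10 + 6 = 76 (decimal)
Convert twenty-eight (English words) → 28 (decimal)
Compute 76 × 28 = 2128
2128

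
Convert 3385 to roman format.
Convert 3385 (decimal) → 3385 = 1000 + 1000 + 1000 + 100 + 100 + 100 + 50 + 10 + 10 + 10 + 5 → MMMCCCLXXXV (Roman numeral)
MMMCCCLXXXV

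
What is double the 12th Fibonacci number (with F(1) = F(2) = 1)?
The 12th Fibonacci number (with F(1) = F(2) = 1): 1, 1, 2, 3, 5, 8, 13, 21, 34, 55, 89, 144 → 144
Compute 144 × 2 = 288
288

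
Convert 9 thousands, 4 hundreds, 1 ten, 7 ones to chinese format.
Convert 9 thousands, 4 hundreds, 1 ten, 7 ones (place-value notation) → 9×1000 + 4×100 + 1×10 + 7 = 9417 (decimal)
Convert 9417 (decimal) → 9417 = 9×1000 + 4×100 + 1×10 + 7 → 九千四百一十七 (Chinese numeral)
九千四百一十七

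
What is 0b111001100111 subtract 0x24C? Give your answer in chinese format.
Convert 0b111001100111 (binary) → 2048 + 1024 + 512 + 64 + 32 + 4 + 2 + 1 = 3687 (decimal)
Convert 0x24C (hexadecimal) → 2×256 + 4×16 + 12 = 588 (decimal)
Compute 3687 - 588 = 3099
Convert 3099 (decimal) → 3099 = 3×1000 + 9×10 + 9 → 三千零九十九 (Chinese numeral)
三千零九十九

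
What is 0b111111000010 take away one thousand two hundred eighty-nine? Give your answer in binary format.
Convert 0b111111000010 (binary) → 2048 + 1024 + 512 + 256 + 128 + 64 + 2 = 4034 (decimal)
Convert one thousand two hundred eighty-nine (English words) → 1×1000 + 2×100 + 89 = 1289 (decimal)
Compute 4034 - 1289 = 2745
Convert 2745 (decimal) → 2745 = 2048 + 512 + 128 + 32 + 16 + 8 + 1 → 0b101010111001 (binary)
0b101010111001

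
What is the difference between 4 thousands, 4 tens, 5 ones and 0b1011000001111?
Convert 4 thousands, 4 tens, 5 ones (place-value notation) → 4×1000 + 4×10 + 5 = 4045 (decimal)
Convert 0b1011000001111 (binary) → 4096 + 1024 + 512 + 8 + 4 + 2 + 1 = 5647 (decimal)
Difference: |4045 - 5647| = 1602
1602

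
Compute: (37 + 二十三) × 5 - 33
Convert 二十三 (Chinese numeral) → 2×10 + 3 = 23 (decimal)
Expression in decimal: (37 + 23) × 5 - 33
Parentheses first: 37 + 23 = 60
Multiply: 60 × 5 = 300
Subtract: 300 - 33 = 267
267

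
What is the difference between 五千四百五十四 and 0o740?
Convert 五千四百五十四 (Chinese numeral) → 5×1000 + 4×100 + 5×10 + 4 = 5454 (decimal)
Convert 0o740 (octal) → 7×64 + 4×8 = 480 (decimal)
Difference: |5454 - 480| = 4974
4974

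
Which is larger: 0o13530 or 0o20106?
Convert 0o13530 (octal) → 1×4096 + 3×512 + 5×64 + 3×8 = 5976 (decimal)
Convert 0o20106 (octal) → 2×4096 + 1×64 + 6 = 8262 (decimal)
Compare 5976 vs 8262: larger = 8262
8262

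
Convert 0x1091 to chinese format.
Convert 0x1091 (hexadecimal) → 1×4096 + 9×16 + 1 = 4241 (decimal)
Convert 4241 (decimal) → 4241 = 4×1000 + 2×100 + 4×10 + 1 → 四千二百四十一 (Chinese numeral)
四千二百四十一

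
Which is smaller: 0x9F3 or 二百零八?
Convert 0x9F3 (hexadecimal) → 9×256 + 15×16 + 3 = 2547 (decimal)
Convert 二百零八 (Chinese numeral) → 2×100 + 8 = 208 (decimal)
Compare 2547 vs 208: smaller = 208
208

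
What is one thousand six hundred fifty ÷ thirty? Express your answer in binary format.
Convert one thousand six hundred fifty (English words) → 1×1000 + 6×100 + 50 = 1650 (decimal)
Convert thirty (English words) → 30 (decimal)
Compute 1650 ÷ 30 = 55
Convert 55 (decimal) → 55 = 32 + 16 + 4 + 2 + 1 → 0b110111 (binary)
0b110111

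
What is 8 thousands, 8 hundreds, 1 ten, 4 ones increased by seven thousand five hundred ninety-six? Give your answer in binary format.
Convert 8 thousands, 8 hundreds, 1 ten, 4 ones (place-value notation) → 8×1000 + 8×100 + 1×10 + 4 = 8814 (decimal)
Convert seven thousand five hundred ninety-six (English words) → 7×1000 + 5×100 + 96 = 7596 (decimal)
Compute 8814 + 7596 = 16410
Convert 16410 (decimal) → 16410 = 16384 + 16 + 8 + 2 → 0b100000000011010 (binary)
0b100000000011010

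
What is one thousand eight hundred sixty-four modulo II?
Convert one thousand eight hundred sixty-four (English words) → 1×1000 + 8×100 + 64 = 1864 (decimal)
Convert II (Roman numeral) → 1 + 1 = 2 (decimal)
Compute 1864 mod 2 = 0
0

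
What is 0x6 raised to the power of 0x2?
Convert 0x6 (hexadecimal) → 6 (decimal)
Convert 0x2 (hexadecimal) → 2 (decimal)
Compute 6 ^ 2 = 36
36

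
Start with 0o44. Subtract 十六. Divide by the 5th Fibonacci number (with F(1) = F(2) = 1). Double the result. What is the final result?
Convert 0o44 (octal) → 4×8 + 4 = 36 (decimal)
Start: 36
Convert 十六 (Chinese numeral) → 1×10 + 6 = 16 (decimal)
36 - 16 = 20
Convert the 5th Fibonacci number (with F(1) = F(2) = 1) (Fibonacci index) → 1, 1, 2, 3, 5 → 5 (decimal)
20 ÷ 5 = 4
4 × 2 = 8
8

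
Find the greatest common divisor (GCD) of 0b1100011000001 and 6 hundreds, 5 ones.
Convert 0b1100011000001 (binary) → 4096 + 2048 + 128 + 64 + 1 = 6337 (decimal)
Convert 6 hundreds, 5 ones (place-value notation) → 6×100 + 5 = 605 (decimal)
Compute gcd(6337, 605) = 1
1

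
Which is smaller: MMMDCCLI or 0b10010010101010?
Convert MMMDCCLI (Roman numeral) → 1000 + 1000 + 1000 + 500 + 100 + 100 + 50 + 1 = 3751 (decimal)
Convert 0b10010010101010 (binary) → 8192 + 1024 + 128 + 32 + 8 + 2 = 9386 (decimal)
Compare 3751 vs 9386: smaller = 3751
3751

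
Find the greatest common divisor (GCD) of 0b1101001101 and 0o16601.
Convert 0b1101001101 (binary) → 512 + 256 + 64 + 8 + 4 + 1 = 845 (decimal)
Convert 0o16601 (octal) → 1×4096 + 6×512 + 6×64 + 1 = 7553 (decimal)
Compute gcd(845, 7553) = 13
13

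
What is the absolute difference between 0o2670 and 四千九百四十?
Convert 0o2670 (octal) → 2×512 + 6×64 + 7×8 = 1464 (decimal)
Convert 四千九百四十 (Chinese numeral) → 4×1000 + 9×100 + 4×10 = 4940 (decimal)
Compute |1464 - 4940| = 3476
3476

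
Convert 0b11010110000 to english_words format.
Convert 0b11010110000 (binary) → 1024 + 512 + 128 + 32 + 16 = 1712 (decimal)
Convert 1712 (decimal) → 1712 = 1×1000 + 7×100 + 12 → one thousand seven hundred twelve (English words)
one thousand seven hundred twelve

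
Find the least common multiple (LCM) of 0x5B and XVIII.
Convert 0x5B (hexadecimal) → 5×16 + 11 = 91 (decimal)
Convert XVIII (Roman numeral) → 10 + 5 + 1 + 1 + 1 = 18 (decimal)
Compute lcm(91, 18) = 1638
1638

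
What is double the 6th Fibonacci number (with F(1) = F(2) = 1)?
The 6th Fibonacci number (with F(1) = F(2) = 1): 1, 1, 2, 3, 5, 8 → 8
Compute 8 × 2 = 16
16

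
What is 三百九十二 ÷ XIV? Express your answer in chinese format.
Convert 三百九十二 (Chinese numeral) → 3×100 + 9×10 + 2 = 392 (decimal)
Convert XIV (Roman numeral) → 10 + 4 = 14 (decimal)
Compute 392 ÷ 14 = 28
Convert 28 (decimal) → 28 = 2×10 + 8 → 二十八 (Chinese numeral)
二十八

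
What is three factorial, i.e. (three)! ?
Convert three (English words) → 3 (decimal)
Compute 3! = 6
6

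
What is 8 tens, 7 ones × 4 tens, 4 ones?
Convert 8 tens, 7 ones (place-value notation) → 8×10 + 7 = 87 (decimal)
Convert 4 tens, 4 ones (place-value notation) → 4×10 + 4 = 44 (decimal)
Compute 87 × 44 = 3828
3828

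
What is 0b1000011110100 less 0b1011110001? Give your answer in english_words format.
Convert 0b1000011110100 (binary) → 4096 + 128 + 64 + 32 + 16 + 4 = 4340 (decimal)
Convert 0b1011110001 (binary) → 512 + 128 + 64 + 32 + 16 + 1 = 753 (decimal)
Compute 4340 - 753 = 3587
Convert 3587 (decimal) → 3587 = 3×1000 + 5×100 + 87 → three thousand five hundred eighty-seven (English words)
three thousand five hundred eighty-seven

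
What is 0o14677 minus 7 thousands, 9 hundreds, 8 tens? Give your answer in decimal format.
Convert 0o14677 (octal) → 1×4096 + 4×512 + 6×64 + 7×8 + 7 = 6591 (decimal)
Convert 7 thousands, 9 hundreds, 8 tens (place-value notation) → 7×1000 + 9×100 + 8×10 = 7980 (decimal)
Compute 6591 - 7980 = -1389
-1389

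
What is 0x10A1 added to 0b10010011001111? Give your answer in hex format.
Convert 0x10A1 (hexadecimal) → 1×4096 + 10×16 + 1 = 4257 (decimal)
Convert 0b10010011001111 (binary) → 8192 + 1024 + 128 + 64 + 8 + 4 + 2 + 1 = 9423 (decimal)
Compute 4257 + 9423 = 13680
Convert 13680 (decimal) → 13680 = 3×4096 + 5×256 + 7×16 → 0x3570 (hexadecimal)
0x3570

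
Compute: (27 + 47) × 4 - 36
Parentheses first: 27 + 47 = 74
Multiply: 74 × 4 = 296
Subtract: 296 - 36 = 260
260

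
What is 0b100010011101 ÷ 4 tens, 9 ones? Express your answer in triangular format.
Convert 0b100010011101 (binary) → 2048 + 128 + 16 + 8 + 4 + 1 = 2205 (decimal)
Convert 4 tens, 9 ones (place-value notation) → 4×10 + 9 = 49 (decimal)
Compute 2205 ÷ 49 = 45
Convert 45 (decimal) → 45 = 9×10/2 → the 9th triangular number (triangular index)
the 9th triangular number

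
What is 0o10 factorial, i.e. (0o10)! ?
Convert 0o10 (octal) → 1×8 = 8 (decimal)
Compute 8! = 40320
40320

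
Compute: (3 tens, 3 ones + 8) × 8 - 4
Convert 3 tens, 3 ones (place-value notation) → 3×10 + 3 = 33 (decimal)
Expression in decimal: (33 + 8) × 8 - 4
Parentheses first: 33 + 8 = 41
Multiply: 41 × 8 = 328
Subtract: 328 - 4 = 324
324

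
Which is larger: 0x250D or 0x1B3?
Convert 0x250D (hexadecimal) → 2×4096 + 5×256 + 13 = 9485 (decimal)
Convert 0x1B3 (hexadecimal) → 1×256 + 11×16 + 3 = 435 (decimal)
Compare 9485 vs 435: larger = 9485
9485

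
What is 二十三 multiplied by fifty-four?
Convert 二十三 (Chinese numeral) → 2×10 + 3 = 23 (decimal)
Convert fifty-four (English words) → 54 (decimal)
Compute 23 × 54 = 1242
1242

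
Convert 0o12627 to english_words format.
Convert 0o12627 (octal) → 1×4096 + 2×512 + 6×64 + 2×8 + 7 = 5527 (decimal)
Convert 5527 (decimal) → 5527 = 5×1000 + 5×100 + 27 → five thousand five hundred twenty-seven (English words)
five thousand five hundred twenty-seven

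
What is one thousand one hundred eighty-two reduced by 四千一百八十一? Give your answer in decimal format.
Convert one thousand one hundred eighty-two (English words) → 1×1000 + 1×100 + 82 = 1182 (decimal)
Convert 四千一百八十一 (Chinese numeral) → 4×1000 + 1×100 + 8×10 + 1 = 4181 (decimal)
Compute 1182 - 4181 = -2999
-2999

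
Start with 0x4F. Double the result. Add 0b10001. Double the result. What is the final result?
Convert 0x4F (hexadecimal) → 4×16 + 15 = 79 (decimal)
Start: 79
79 × 2 = 158
Convert 0b10001 (binary) → 16 + 1 = 17 (decimal)
158 + 17 = 175
175 × 2 = 350
350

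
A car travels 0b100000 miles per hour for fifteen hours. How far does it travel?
Convert 0b100000 (binary) → 32 (decimal)
Convert fifteen (English words) → 15 (decimal)
Compute 32 × 15 = 480
480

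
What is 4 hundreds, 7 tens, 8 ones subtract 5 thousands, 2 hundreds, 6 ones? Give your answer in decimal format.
Convert 4 hundreds, 7 tens, 8 ones (place-value notation) → 4×100 + 7×10 + 8 = 478 (decimal)
Convert 5 thousands, 2 hundreds, 6 ones (place-value notation) → 5×1000 + 2×100 + 6 = 5206 (decimal)
Compute 478 - 5206 = -4728
-4728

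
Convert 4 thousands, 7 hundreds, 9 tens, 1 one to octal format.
Convert 4 thousands, 7 hundreds, 9 tens, 1 one (place-value notation) → 4×1000 + 7×100 + 9×10 + 1 = 4791 (decimal)
Convert 4791 (decimal) → 4791 = 1×4096 + 1×512 + 2×64 + 6×8 + 7 → 0o11267 (octal)
0o11267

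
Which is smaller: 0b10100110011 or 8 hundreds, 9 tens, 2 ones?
Convert 0b10100110011 (binary) → 1024 + 256 + 32 + 16 + 2 + 1 = 1331 (decimal)
Convert 8 hundreds, 9 tens, 2 ones (place-value notation) → 8×100 + 9×10 + 2 = 892 (decimal)
Compare 1331 vs 892: smaller = 892
892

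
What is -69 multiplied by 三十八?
Convert 三十八 (Chinese numeral) → 3×10 + 8 = 38 (decimal)
Compute -69 × 38 = -2622
-2622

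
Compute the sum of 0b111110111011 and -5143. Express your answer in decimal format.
Convert 0b111110111011 (binary) → 2048 + 1024 + 512 + 256 + 128 + 32 + 16 + 8 + 2 + 1 = 4027 (decimal)
Compute 4027 + -5143 = -1116
-1116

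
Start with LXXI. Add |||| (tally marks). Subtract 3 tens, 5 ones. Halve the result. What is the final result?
Convert LXXI (Roman numeral) → 50 + 10 + 10 + 1 = 71 (decimal)
Start: 71
Convert |||| (tally marks) → 4 (decimal)
71 + 4 = 75
Convert 3 tens, 5 ones (place-value notation) → 3×10 + 5 = 35 (decimal)
75 - 35 = 40
40 ÷ 2 = 20
20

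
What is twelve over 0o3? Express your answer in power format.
Convert twelve (English words) → 12 (decimal)
Convert 0o3 (octal) → 3 (decimal)
Compute 12 ÷ 3 = 4
Convert 4 (decimal) → 2^2 (power)
2^2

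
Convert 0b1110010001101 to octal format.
Convert 0b1110010001101 (binary) → 4096 + 2048 + 1024 + 128 + 8 + 4 + 1 = 7309 (decimal)
Convert 7309 (decimal) → 7309 = 1×4096 + 6×512 + 2×64 + 1×8 + 5 → 0o16215 (octal)
0o16215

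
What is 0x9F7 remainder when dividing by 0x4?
Convert 0x9F7 (hexadecimal) → 9×256 + 15×16 + 7 = 2551 (decimal)
Convert 0x4 (hexadecimal) → 4 (decimal)
Compute 2551 mod 4 = 3
3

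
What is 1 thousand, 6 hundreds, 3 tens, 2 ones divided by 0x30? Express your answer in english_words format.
Convert 1 thousand, 6 hundreds, 3 tens, 2 ones (place-value notation) → 1×1000 + 6×100 + 3×10 + 2 = 1632 (decimal)
Convert 0x30 (hexadecimal) → 3×16 = 48 (decimal)
Compute 1632 ÷ 48 = 34
Convert 34 (decimal) → thirty-four (English words)
thirty-four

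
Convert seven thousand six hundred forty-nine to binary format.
Convert seven thousand six hundred forty-nine (English words) → 7×1000 + 6×100 + 49 = 7649 (decimal)
Convert 7649 (decimal) → 7649 = 4096 + 2048 + 1024 + 256 + 128 + 64 + 32 + 1 → 0b1110111100001 (binary)
0b1110111100001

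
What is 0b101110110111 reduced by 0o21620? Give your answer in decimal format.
Convert 0b101110110111 (binary) → 2048 + 512 + 256 + 128 + 32 + 16 + 4 + 2 + 1 = 2999 (decimal)
Convert 0o21620 (octal) → 2×4096 + 1×512 + 6×64 + 2×8 = 9104 (decimal)
Compute 2999 - 9104 = -6105
-6105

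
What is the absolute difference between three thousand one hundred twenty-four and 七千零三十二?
Convert three thousand one hundred twenty-four (English words) → 3×1000 + 1×100 + 24 = 3124 (decimal)
Convert 七千零三十二 (Chinese numeral) → 7×1000 + 3×10 + 2 = 7032 (decimal)
Compute |3124 - 7032| = 3908
3908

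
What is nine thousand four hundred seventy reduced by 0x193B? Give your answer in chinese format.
Convert nine thousand four hundred seventy (English words) → 9×1000 + 4×100 + 70 = 9470 (decimal)
Convert 0x193B (hexadecimal) → 1×4096 + 9×256 + 3×16 + 11 = 6459 (decimal)
Compute 9470 - 6459 = 3011
Convert 3011 (decimal) → 3011 = 3×1000 + 1×10 + 1 → 三千零一十一 (Chinese numeral)
三千零一十一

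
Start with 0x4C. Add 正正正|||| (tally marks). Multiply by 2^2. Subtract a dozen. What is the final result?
Convert 0x4C (hexadecimal) → 4×16 + 12 = 76 (decimal)
Start: 76
Convert 正正正|||| (tally marks) → 5 + 5 + 5 + 4 = 19 (decimal)
76 + 19 = 95
Convert 2^2 (power) → 4 (decimal)
95 × 4 = 380
Convert a dozen (colloquial) → 12 (decimal)
380 - 12 = 368
368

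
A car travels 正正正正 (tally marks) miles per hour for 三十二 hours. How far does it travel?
Convert 正正正正 (tally marks) → 5 + 5 + 5 + 5 = 20 (decimal)
Convert 三十二 (Chinese numeral) → 3×10 + 2 = 32 (decimal)
Compute 20 × 32 = 640
640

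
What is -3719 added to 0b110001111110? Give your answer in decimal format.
Convert 0b110001111110 (binary) → 2048 + 1024 + 64 + 32 + 16 + 8 + 4 + 2 = 3198 (decimal)
Compute -3719 + 3198 = -521
-521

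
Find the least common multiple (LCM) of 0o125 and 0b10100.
Convert 0o125 (octal) → 1×64 + 2×8 + 5 = 85 (decimal)
Convert 0b10100 (binary) → 16 + 4 = 20 (decimal)
Compute lcm(85, 20) = 340
340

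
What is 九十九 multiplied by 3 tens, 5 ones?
Convert 九十九 (Chinese numeral) → 9×10 + 9 = 99 (decimal)
Convert 3 tens, 5 ones (place-value notation) → 3×10 + 5 = 35 (decimal)
Compute 99 × 35 = 3465
3465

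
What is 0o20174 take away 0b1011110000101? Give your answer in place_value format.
Convert 0o20174 (octal) → 2×4096 + 1×64 + 7×8 + 4 = 8316 (decimal)
Convert 0b1011110000101 (binary) → 4096 + 1024 + 512 + 256 + 128 + 4 + 1 = 6021 (decimal)
Compute 8316 - 6021 = 2295
Convert 2295 (decimal) → 2295 = 2×1000 + 2×100 + 9×10 + 5 → 2 thousands, 2 hundreds, 9 tens, 5 ones (place-value notation)
2 thousands, 2 hundreds, 9 tens, 5 ones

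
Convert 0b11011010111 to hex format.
Convert 0b11011010111 (binary) → 1024 + 512 + 128 + 64 + 16 + 4 + 2 + 1 = 1751 (decimal)
Convert 1751 (decimal) → 1751 = 6×256 + 13×16 + 7 → 0x6D7 (hexadecimal)
0x6D7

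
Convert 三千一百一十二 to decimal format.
Convert 三千一百一十二 (Chinese numeral) → 3×1000 + 1×100 + 1×10 + 2 = 3112 (decimal)
3112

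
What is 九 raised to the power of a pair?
Convert 九 (Chinese numeral) → 9 (decimal)
Convert a pair (colloquial) → 2 (decimal)
Compute 9 ^ 2 = 81
81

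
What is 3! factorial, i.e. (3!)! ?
Convert 3! (factorial) → 6 (decimal)
Compute 6! = 720
720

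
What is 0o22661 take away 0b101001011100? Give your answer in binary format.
Convert 0o22661 (octal) → 2×4096 + 2×512 + 6×64 + 6×8 + 1 = 9649 (decimal)
Convert 0b101001011100 (binary) → 2048 + 512 + 64 + 16 + 8 + 4 = 2652 (decimal)
Compute 9649 - 2652 = 6997
Convert 6997 (decimal) → 6997 = 4096 + 2048 + 512 + 256 + 64 + 16 + 4 + 1 → 0b1101101010101 (binary)
0b1101101010101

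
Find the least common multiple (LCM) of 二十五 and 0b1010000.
Convert 二十五 (Chinese numeral) → 2×10 + 5 = 25 (decimal)
Convert 0b1010000 (binary) → 64 + 16 = 80 (decimal)
Compute lcm(25, 80) = 400
400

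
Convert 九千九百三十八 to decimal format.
Convert 九千九百三十八 (Chinese numeral) → 9×1000 + 9×100 + 3×10 + 8 = 9938 (decimal)
9938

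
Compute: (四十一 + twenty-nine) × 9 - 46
Convert 四十一 (Chinese numeral) → 4×10 + 1 = 41 (decimal)
Convert twenty-nine (English words) → 29 (decimal)
Expression in decimal: (41 + 29) × 9 - 46
Parentheses first: 41 + 29 = 70
Multiply: 70 × 9 = 630
Subtract: 630 - 46 = 584
584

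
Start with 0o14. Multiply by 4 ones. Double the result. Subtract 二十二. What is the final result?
Convert 0o14 (octal) → 1×8 + 4 = 12 (decimal)
Start: 12
Convert 4 ones (place-value notation) → 4 (decimal)
12 × 4 = 48
48 × 2 = 96
Convert 二十二 (Chinese numeral) → 2×10 + 2 = 22 (decimal)
96 - 22 = 74
74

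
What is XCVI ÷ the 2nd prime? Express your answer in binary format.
Convert XCVI (Roman numeral) → 90 + 5 + 1 = 96 (decimal)
Convert the 2nd prime (prime index) → 3 (decimal)
Compute 96 ÷ 3 = 32
Convert 32 (decimal) → 0b100000 (binary)
0b100000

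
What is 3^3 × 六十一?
Convert 3^3 (power) → 27 (decimal)
Convert 六十一 (Chinese numeral) → 6×10 + 1 = 61 (decimal)
Compute 27 × 61 = 1647
1647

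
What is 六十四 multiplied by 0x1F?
Convert 六十四 (Chinese numeral) → 6×10 + 4 = 64 (decimal)
Convert 0x1F (hexadecimal) → 1×16 + 15 = 31 (decimal)
Compute 64 × 31 = 1984
1984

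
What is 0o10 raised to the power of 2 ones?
Convert 0o10 (octal) → 1×8 = 8 (decimal)
Convert 2 ones (place-value notation) → 2 (decimal)
Compute 8 ^ 2 = 64
64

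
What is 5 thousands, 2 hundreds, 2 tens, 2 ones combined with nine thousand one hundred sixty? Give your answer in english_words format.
Convert 5 thousands, 2 hundreds, 2 tens, 2 ones (place-value notation) → 5×1000 + 2×100 + 2×10 + 2 = 5222 (decimal)
Convert nine thousand one hundred sixty (English words) → 9×1000 + 1×100 + 60 = 9160 (decimal)
Compute 5222 + 9160 = 14382
Convert 14382 (decimal) → 14382 = 14×1000 + 3×100 + 82 → fourteen thousand three hundred eighty-two (English words)
fourteen thousand three hundred eighty-two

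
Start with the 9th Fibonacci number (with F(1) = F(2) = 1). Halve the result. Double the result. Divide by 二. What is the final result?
Convert the 9th Fibonacci number (with F(1) = F(2) = 1) (Fibonacci index) → 1, 1, 2, 3, 5, 8, 13, 21, 34 → 34 (decimal)
Start: 34
34 ÷ 2 = 17
17 × 2 = 34
Convert 二 (Chinese numeral) → 2 (decimal)
34 ÷ 2 = 17
17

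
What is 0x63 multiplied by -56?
Convert 0x63 (hexadecimal) → 6×16 + 3 = 99 (decimal)
Compute 99 × -56 = -5544
-5544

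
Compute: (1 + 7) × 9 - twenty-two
Convert twenty-two (English words) → 22 (decimal)
Expression in decimal: (1 + 7) × 9 - 22
Parentheses first: 1 + 7 = 8
Multiply: 8 × 9 = 72
Subtract: 72 - 22 = 50
50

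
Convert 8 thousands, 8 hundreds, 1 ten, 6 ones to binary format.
Convert 8 thousands, 8 hundreds, 1 ten, 6 ones (place-value notation) → 8×1000 + 8×100 + 1×10 + 6 = 8816 (decimal)
Convert 8816 (decimal) → 8816 = 8192 + 512 + 64 + 32 + 16 → 0b10001001110000 (binary)
0b10001001110000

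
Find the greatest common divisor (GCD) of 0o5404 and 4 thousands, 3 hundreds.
Convert 0o5404 (octal) → 5×512 + 4×64 + 4 = 2820 (decimal)
Convert 4 thousands, 3 hundreds (place-value notation) → 4×1000 + 3×100 = 4300 (decimal)
Compute gcd(2820, 4300) = 20
20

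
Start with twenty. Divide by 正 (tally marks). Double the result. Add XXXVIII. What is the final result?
Convert twenty (English words) → 20 (decimal)
Start: 20
Convert 正 (tally marks) → 5 (decimal)
20 ÷ 5 = 4
4 × 2 = 8
Convert XXXVIII (Roman numeral) → 10 + 10 + 10 + 5 + 1 + 1 + 1 = 38 (decimal)
8 + 38 = 46
46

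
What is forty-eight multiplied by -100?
Convert forty-eight (English words) → 48 (decimal)
Compute 48 × -100 = -4800
-4800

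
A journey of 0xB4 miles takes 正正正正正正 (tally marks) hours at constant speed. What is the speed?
Convert 0xB4 (hexadecimal) → 11×16 + 4 = 180 (decimal)
Convert 正正正正正正 (tally marks) → 5 + 5 + 5 + 5 + 5 + 5 = 30 (decimal)
Compute 180 ÷ 30 = 6
6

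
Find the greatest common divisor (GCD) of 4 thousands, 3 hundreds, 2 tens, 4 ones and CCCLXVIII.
Convert 4 thousands, 3 hundreds, 2 tens, 4 ones (place-value notation) → 4×1000 + 3×100 + 2×10 + 4 = 4324 (decimal)
Convert CCCLXVIII (Roman numeral) → 100 + 100 + 100 + 50 + 10 + 5 + 1 + 1 + 1 = 368 (decimal)
Compute gcd(4324, 368) = 92
92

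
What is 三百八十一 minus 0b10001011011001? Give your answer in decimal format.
Convert 三百八十一 (Chinese numeral) → 3×100 + 8×10 + 1 = 381 (decimal)
Convert 0b10001011011001 (binary) → 8192 + 512 + 128 + 64 + 16 + 8 + 1 = 8921 (decimal)
Compute 381 - 8921 = -8540
-8540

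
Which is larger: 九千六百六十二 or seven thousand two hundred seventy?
Convert 九千六百六十二 (Chinese numeral) → 9×1000 + 6×100 + 6×10 + 2 = 9662 (decimal)
Convert seven thousand two hundred seventy (English words) → 7×1000 + 2×100 + 70 = 7270 (decimal)
Compare 9662 vs 7270: larger = 9662
9662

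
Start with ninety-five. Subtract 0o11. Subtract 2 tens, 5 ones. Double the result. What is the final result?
Convert ninety-five (English words) → 95 (decimal)
Start: 95
Convert 0o11 (octal) → 1×8 + 1 = 9 (decimal)
95 - 9 = 86
Convert 2 tens, 5 ones (place-value notation) → 2×10 + 5 = 25 (decimal)
86 - 25 = 61
61 × 2 = 122
122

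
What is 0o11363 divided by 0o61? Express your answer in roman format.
Convert 0o11363 (octal) → 1×4096 + 1×512 + 3×64 + 6×8 + 3 = 4851 (decimal)
Convert 0o61 (octal) → 6×8 + 1 = 49 (decimal)
Compute 4851 ÷ 49 = 99
Convert 99 (decimal) → 99 = 90 + 9 → XCIX (Roman numeral)
XCIX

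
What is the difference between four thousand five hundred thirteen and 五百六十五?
Convert four thousand five hundred thirteen (English words) → 4×1000 + 5×100 + 13 = 4513 (decimal)
Convert 五百六十五 (Chinese numeral) → 5×100 + 6×10 + 5 = 565 (decimal)
Difference: |4513 - 565| = 3948
3948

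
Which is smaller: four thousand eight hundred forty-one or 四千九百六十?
Convert four thousand eight hundred forty-one (English words) → 4×1000 + 8×100 + 41 = 4841 (decimal)
Convert 四千九百六十 (Chinese numeral) → 4×1000 + 9×100 + 6×10 = 4960 (decimal)
Compare 4841 vs 4960: smaller = 4841
4841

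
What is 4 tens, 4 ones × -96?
Convert 4 tens, 4 ones (place-value notation) → 4×10 + 4 = 44 (decimal)
Compute 44 × -96 = -4224
-4224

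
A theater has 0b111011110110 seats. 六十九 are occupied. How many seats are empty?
Convert 0b111011110110 (binary) → 2048 + 1024 + 512 + 128 + 64 + 32 + 16 + 4 + 2 = 3830 (decimal)
Convert 六十九 (Chinese numeral) → 6×10 + 9 = 69 (decimal)
Compute 3830 - 69 = 3761
3761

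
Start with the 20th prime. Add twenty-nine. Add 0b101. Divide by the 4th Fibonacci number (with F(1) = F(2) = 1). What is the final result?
Convert the 20th prime (prime index) → 71 (decimal)
Start: 71
Convert twenty-nine (English words) → 29 (decimal)
71 + 29 = 100
Convert 0b101 (binary) → 4 + 1 = 5 (decimal)
100 + 5 = 105
Convert the 4th Fibonacci number (with F(1) = F(2) = 1) (Fibonacci index) → 1, 1, 2, 3 → 3 (decimal)
105 ÷ 3 = 35
35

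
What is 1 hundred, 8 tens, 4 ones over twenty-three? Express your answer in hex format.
Convert 1 hundred, 8 tens, 4 ones (place-value notation) → 1×100 + 8×10 + 4 = 184 (decimal)
Convert twenty-three (English words) → 23 (decimal)
Compute 184 ÷ 23 = 8
Convert 8 (decimal) → 0x8 (hexadecimal)
0x8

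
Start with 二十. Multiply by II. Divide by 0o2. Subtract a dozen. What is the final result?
Convert 二十 (Chinese numeral) → 2×10 = 20 (decimal)
Start: 20
Convert II (Roman numeral) → 1 + 1 = 2 (decimal)
20 × 2 = 40
Convert 0o2 (octal) → 2 (decimal)
40 ÷ 2 = 20
Convert a dozen (colloquial) → 12 (decimal)
20 - 12 = 8
8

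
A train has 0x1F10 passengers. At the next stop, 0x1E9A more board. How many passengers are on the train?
Convert 0x1F10 (hexadecimal) → 1×4096 + 15×256 + 1×16 = 7952 (decimal)
Convert 0x1E9A (hexadecimal) → 1×4096 + 14×256 + 9×16 + 10 = 7834 (decimal)
Compute 7952 + 7834 = 15786
15786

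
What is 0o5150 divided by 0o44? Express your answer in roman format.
Convert 0o5150 (octal) → 5×512 + 1×64 + 5×8 = 2664 (decimal)
Convert 0o44 (octal) → 4×8 + 4 = 36 (decimal)
Compute 2664 ÷ 36 = 74
Convert 74 (decimal) → 74 = 50 + 10 + 10 + 4 → LXXIV (Roman numeral)
LXXIV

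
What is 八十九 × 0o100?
Convert 八十九 (Chinese numeral) → 8×10 + 9 = 89 (decimal)
Convert 0o100 (octal) → 1×64 = 64 (decimal)
Compute 89 × 64 = 5696
5696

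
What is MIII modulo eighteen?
Convert MIII (Roman numeral) → 1000 + 1 + 1 + 1 = 1003 (decimal)
Convert eighteen (English words) → 18 (decimal)
Compute 1003 mod 18 = 13
13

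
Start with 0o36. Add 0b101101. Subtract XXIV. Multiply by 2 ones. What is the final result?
Convert 0o36 (octal) → 3×8 + 6 = 30 (decimal)
Start: 30
Convert 0b101101 (binary) → 32 + 8 + 4 + 1 = 45 (decimal)
30 + 45 = 75
Convert XXIV (Roman numeral) → 10 + 10 + 4 = 24 (decimal)
75 - 24 = 51
Convert 2 ones (place-value notation) → 2 (decimal)
51 × 2 = 102
102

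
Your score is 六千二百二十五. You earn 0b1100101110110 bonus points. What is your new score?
Convert 六千二百二十五 (Chinese numeral) → 6×1000 + 2×100 + 2×10 + 5 = 6225 (decimal)
Convert 0b1100101110110 (binary) → 4096 + 2048 + 256 + 64 + 32 + 16 + 4 + 2 = 6518 (decimal)
Compute 6225 + 6518 = 12743
12743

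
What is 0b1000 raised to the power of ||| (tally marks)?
Convert 0b1000 (binary) → 8 (decimal)
Convert ||| (tally marks) → 3 (decimal)
Compute 8 ^ 3 = 512
512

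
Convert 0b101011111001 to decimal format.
Convert 0b101011111001 (binary) → 2048 + 512 + 128 + 64 + 32 + 16 + 8 + 1 = 2809 (decimal)
2809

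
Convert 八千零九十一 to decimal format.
Convert 八千零九十一 (Chinese numeral) → 8×1000 + 9×10 + 1 = 8091 (decimal)
8091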